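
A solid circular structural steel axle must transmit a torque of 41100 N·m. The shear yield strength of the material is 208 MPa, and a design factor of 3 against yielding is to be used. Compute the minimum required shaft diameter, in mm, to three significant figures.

d = 145 mm

Allowable shear stress τ_allow = 208/3 = 69.33 MPa.
For a solid shaft τ = 16T/(πd³), so d³ = 16T/(π τ_allow) = 16×4.1100×10^7/(π×69.33) = 3.019×10^6 mm³.
d = (3.019×10^6)^(1/3) = 144.5 mm.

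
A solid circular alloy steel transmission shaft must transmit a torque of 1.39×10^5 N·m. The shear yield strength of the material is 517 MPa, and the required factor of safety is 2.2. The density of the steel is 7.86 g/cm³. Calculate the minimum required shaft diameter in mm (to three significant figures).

Allowable shear stress τ_allow = 517/2.2 = 235.0 MPa.
For a solid shaft τ = 16T/(πd³), so d³ = 16T/(π τ_allow) = 16×1.3900×10^8/(π×235.0) = 3.012×10^6 mm³.
d = (3.012×10^6)^(1/3) = 144.4 mm.

d = 144 mm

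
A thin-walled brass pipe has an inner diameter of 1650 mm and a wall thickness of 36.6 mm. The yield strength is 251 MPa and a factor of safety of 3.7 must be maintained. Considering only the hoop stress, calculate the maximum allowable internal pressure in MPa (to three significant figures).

σ_allow = 251/3.7 = 67.84 MPa.
σ_h = pD/(2t) → p_allow = 2σ_allow t/D = 2×67.84×36.6/1650 = 3.010 MPa.

p_allow = 3.01 MPa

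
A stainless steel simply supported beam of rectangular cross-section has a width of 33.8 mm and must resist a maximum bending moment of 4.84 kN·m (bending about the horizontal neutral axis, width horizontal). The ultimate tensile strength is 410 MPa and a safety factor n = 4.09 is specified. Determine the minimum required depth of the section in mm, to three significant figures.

h = 92.6 mm

σ_allow = 410/4.09 = 100.2 MPa.
For a rectangular section σ = 6M/(bh²), so h² = 6M/(b σ_allow) = 6×4840000/(33.8×100.2) = 8571 mm².
h = 92.58 mm.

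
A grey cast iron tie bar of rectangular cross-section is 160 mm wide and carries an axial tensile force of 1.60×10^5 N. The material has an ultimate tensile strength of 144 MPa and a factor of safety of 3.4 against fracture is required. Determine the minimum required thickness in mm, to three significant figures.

σ_allow = 144/3.4 = 42.35 MPa.
Required area A = F/σ_allow = 160000/42.35 = 3778 mm².
t = A/w = 3778/160 = 23.61 mm.

t = 23.6 mm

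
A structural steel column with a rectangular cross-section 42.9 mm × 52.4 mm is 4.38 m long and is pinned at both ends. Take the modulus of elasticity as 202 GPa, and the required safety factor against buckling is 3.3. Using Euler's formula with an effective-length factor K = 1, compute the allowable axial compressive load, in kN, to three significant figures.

Buckling occurs about the weak axis: I_min = h·b³/12 = 52.4×42.9³/12 = 344800 mm⁴ (b = 42.9 mm is the smaller dimension).
Effective length L_e = KL = 1×4.38 m = 4380 mm.
Euler critical load P_cr = π²EI/L_e² = π²×202000×344800/4380² = 35830 N.
P_allow = P_cr/n = 35830/3.3 = 10860 N.

P_allow = 10.9 kN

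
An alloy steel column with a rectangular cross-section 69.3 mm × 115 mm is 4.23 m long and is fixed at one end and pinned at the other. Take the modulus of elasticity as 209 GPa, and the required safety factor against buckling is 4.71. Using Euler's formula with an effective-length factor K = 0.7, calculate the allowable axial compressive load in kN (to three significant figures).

P_allow = 159 kN

Buckling occurs about the weak axis: I_min = h·b³/12 = 115×69.3³/12 = 3.189×10^6 mm⁴ (b = 69.3 mm is the smaller dimension).
Effective length L_e = KL = 0.7×4.23 m = 2961 mm.
Euler critical load P_cr = π²EI/L_e² = π²×209000×3.189×10^6/2961² = 750400 N.
P_allow = P_cr/n = 750400/4.71 = 159300 N.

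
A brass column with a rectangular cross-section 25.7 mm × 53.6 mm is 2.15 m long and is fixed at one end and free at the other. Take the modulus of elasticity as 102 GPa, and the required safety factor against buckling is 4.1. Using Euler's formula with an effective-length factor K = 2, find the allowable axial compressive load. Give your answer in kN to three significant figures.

Buckling occurs about the weak axis: I_min = h·b³/12 = 53.6×25.7³/12 = 75820 mm⁴ (b = 25.7 mm is the smaller dimension).
Effective length L_e = KL = 2×2.15 m = 4300 mm.
Euler critical load P_cr = π²EI/L_e² = π²×102000×75820/4300² = 4128 N.
P_allow = P_cr/n = 4128/4.1 = 1007 N.

P_allow = 1.01 kN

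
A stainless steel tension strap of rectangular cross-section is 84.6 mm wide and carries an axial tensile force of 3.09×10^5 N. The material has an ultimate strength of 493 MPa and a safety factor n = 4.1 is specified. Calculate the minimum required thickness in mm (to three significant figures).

σ_allow = 493/4.1 = 120.2 MPa.
Required area A = F/σ_allow = 309000/120.2 = 2570 mm².
t = A/w = 2570/84.6 = 30.38 mm.

t = 30.4 mm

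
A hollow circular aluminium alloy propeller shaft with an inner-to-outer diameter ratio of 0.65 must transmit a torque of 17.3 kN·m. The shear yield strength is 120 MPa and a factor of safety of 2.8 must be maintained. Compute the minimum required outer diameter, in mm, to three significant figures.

τ_allow = 120/2.8 = 42.86 MPa.
For a hollow shaft τ = 16T/[πd_o³(1−k⁴)] with k = 0.65, so 1−k⁴ = 0.8215.
d_o³ = 16T/[π τ_allow (1−k⁴)] = 16×1.7300×10^7/(π×42.86×0.8215) = 2.503×10^6 mm³.
d_o = 135.8 mm.

d_o = 136 mm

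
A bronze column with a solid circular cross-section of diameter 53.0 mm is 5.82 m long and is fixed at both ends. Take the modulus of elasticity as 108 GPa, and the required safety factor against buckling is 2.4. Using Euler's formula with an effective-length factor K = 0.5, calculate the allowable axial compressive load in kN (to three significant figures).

P_allow = 20.3 kN

I = πd⁴/64 = π×53.0⁴/64 = 387300 mm⁴.
Effective length L_e = KL = 0.5×5.82 m = 2910 mm.
Euler critical load P_cr = π²EI/L_e² = π²×108000×387300/2910² = 48750 N.
P_allow = P_cr/n = 48750/2.4 = 20310 N.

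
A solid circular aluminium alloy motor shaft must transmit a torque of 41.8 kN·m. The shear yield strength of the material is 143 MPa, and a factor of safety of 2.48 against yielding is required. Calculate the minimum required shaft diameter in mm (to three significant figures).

Allowable shear stress τ_allow = 143/2.48 = 57.66 MPa.
For a solid shaft τ = 16T/(πd³), so d³ = 16T/(π τ_allow) = 16×4.1800×10^7/(π×57.66) = 3.692×10^6 mm³.
d = (3.692×10^6)^(1/3) = 154.6 mm.

d = 155 mm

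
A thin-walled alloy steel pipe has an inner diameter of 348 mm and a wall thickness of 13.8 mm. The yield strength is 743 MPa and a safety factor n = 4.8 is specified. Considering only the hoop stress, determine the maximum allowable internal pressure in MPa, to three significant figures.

σ_allow = 743/4.8 = 154.8 MPa.
σ_h = pD/(2t) → p_allow = 2σ_allow t/D = 2×154.8×13.8/348 = 12.28 MPa.

p_allow = 12.3 MPa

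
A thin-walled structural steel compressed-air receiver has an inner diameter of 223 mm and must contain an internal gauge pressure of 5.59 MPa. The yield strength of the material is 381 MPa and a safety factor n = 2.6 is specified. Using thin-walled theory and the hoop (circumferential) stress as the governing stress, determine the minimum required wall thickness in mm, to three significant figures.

t = 4.25 mm

σ_allow = 381/2.6 = 146.5 MPa.
Hoop stress σ_h = pD/(2t), so t = pD/(2σ_allow) = 5.59×223/(2×146.5) = 4.253 mm.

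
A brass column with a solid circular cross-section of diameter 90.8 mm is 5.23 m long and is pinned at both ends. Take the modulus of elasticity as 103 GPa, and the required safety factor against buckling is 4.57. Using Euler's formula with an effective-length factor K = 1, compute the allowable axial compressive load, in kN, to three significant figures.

I = πd⁴/64 = π×90.8⁴/64 = 3.337×10^6 mm⁴.
Effective length L_e = KL = 1×5.23 m = 5230 mm.
Euler critical load P_cr = π²EI/L_e² = π²×103000×3.337×10^6/5230² = 124000 N.
P_allow = P_cr/n = 124000/4.57 = 27140 N.

P_allow = 27.1 kN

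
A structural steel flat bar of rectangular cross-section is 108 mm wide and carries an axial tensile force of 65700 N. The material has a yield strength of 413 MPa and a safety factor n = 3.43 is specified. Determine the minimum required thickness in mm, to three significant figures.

t = 5.05 mm

σ_allow = 413/3.43 = 120.4 MPa.
Required area A = F/σ_allow = 65700/120.4 = 545.6 mm².
t = A/w = 545.6/108 = 5.052 mm.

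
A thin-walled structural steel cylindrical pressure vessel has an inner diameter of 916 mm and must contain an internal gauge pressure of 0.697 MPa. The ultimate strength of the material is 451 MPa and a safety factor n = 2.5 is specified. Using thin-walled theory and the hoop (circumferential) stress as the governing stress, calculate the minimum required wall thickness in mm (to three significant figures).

σ_allow = 451/2.5 = 180.4 MPa.
Hoop stress σ_h = pD/(2t), so t = pD/(2σ_allow) = 0.697×916/(2×180.4) = 1.770 mm.

t = 1.77 mm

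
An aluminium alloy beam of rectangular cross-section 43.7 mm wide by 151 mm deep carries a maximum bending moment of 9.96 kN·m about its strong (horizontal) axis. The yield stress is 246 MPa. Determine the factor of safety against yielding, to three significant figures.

Section modulus S = bh²/6 = 43.7×151²/6 = 166100 mm³.
σ = M/S = 9960000/166100 = 59.98 MPa.
n = 246/59.98 = 4.102.

n = 4.10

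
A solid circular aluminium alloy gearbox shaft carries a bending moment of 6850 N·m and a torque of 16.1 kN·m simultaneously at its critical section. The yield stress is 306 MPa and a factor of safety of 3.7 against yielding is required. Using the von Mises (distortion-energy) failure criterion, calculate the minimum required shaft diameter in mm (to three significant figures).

d = 124 mm

σ_allow = σ_y/n = 306/3.7 = 82.70 MPa.
For a solid shaft σ_b = 32M/(πd³) and τ = 16T/(πd³), so the von Mises stress is σ' = (16/πd³)·√(4M²+3T²).
√(4M²+3T²) = √(4×(6.850×10^6)² + 3×(1.610×10^7)²) = 3.107×10^7 N·mm.
d³ = 16×3.107×10^7/(π×82.70) = 1.913×10^6 mm³.
d = 124.1 mm.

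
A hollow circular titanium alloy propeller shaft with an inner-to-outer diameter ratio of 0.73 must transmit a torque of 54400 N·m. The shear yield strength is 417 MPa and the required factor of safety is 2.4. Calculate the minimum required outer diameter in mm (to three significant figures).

d_o = 131 mm

τ_allow = 417/2.4 = 173.8 MPa.
For a hollow shaft τ = 16T/[πd_o³(1−k⁴)] with k = 0.73, so 1−k⁴ = 0.7160.
d_o³ = 16T/[π τ_allow (1−k⁴)] = 16×5.4400×10^7/(π×173.8×0.7160) = 2.227×10^6 mm³.
d_o = 130.6 mm.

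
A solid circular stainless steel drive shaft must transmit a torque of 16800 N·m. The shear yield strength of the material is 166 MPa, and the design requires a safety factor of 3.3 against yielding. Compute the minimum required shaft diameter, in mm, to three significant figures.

Allowable shear stress τ_allow = 166/3.3 = 50.30 MPa.
For a solid shaft τ = 16T/(πd³), so d³ = 16T/(π τ_allow) = 16×1.6800×10^7/(π×50.30) = 1.701×10^6 mm³.
d = (1.701×10^6)^(1/3) = 119.4 mm.

d = 119 mm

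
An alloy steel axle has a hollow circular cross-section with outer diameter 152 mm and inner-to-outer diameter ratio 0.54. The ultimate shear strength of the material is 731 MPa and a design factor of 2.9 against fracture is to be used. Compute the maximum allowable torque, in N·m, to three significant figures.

T_allow = 1.59×10^5 N·m

τ_allow = 731/2.9 = 252.1 MPa.
For a hollow shaft T_allow = τ_allow·πd_o³(1−k⁴)/16 with 1−k⁴ = 0.9150, so πd_o³(1−k⁴)/16 = 630900 mm³.
T_allow = 252.1×630900 = 1.590×10^8 N·mm = 159000 N·m.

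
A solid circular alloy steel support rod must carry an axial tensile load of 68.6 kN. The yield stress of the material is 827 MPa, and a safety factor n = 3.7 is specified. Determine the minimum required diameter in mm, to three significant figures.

Allowable stress σ_allow = 827/3.7 = 223.5 MPa.
Required area A = F/σ_allow = 68600/223.5 = 306.9 mm².
A = πd²/4 → d = √(4A/π) = 19.77 mm.

d = 19.8 mm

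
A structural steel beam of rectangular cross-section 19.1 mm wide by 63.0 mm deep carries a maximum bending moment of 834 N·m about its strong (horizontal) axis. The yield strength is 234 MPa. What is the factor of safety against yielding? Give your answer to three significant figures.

n = 3.54

Section modulus S = bh²/6 = 19.1×63.0²/6 = 12630 mm³.
σ = M/S = 834000/12630 = 66.01 MPa.
n = 234/66.01 = 3.545.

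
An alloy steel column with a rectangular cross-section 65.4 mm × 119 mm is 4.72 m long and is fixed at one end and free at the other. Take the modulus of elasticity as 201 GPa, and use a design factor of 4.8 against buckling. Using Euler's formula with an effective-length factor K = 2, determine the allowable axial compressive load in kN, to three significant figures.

P_allow = 12.9 kN

Buckling occurs about the weak axis: I_min = h·b³/12 = 119×65.4³/12 = 2.774×10^6 mm⁴ (b = 65.4 mm is the smaller dimension).
Effective length L_e = KL = 2×4.72 m = 9440 mm.
Euler critical load P_cr = π²EI/L_e² = π²×201000×2.774×10^6/9440² = 61750 N.
P_allow = P_cr/n = 61750/4.8 = 12860 N.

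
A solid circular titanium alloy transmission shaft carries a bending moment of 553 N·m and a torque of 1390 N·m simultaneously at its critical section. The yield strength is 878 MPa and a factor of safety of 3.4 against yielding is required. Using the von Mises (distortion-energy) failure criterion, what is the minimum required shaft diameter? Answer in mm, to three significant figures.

σ_allow = σ_y/n = 878/3.4 = 258.2 MPa.
For a solid shaft σ_b = 32M/(πd³) and τ = 16T/(πd³), so the von Mises stress is σ' = (16/πd³)·√(4M²+3T²).
√(4M²+3T²) = √(4×(553000)² + 3×(1.390×10^6)²) = 2.649×10^6 N·mm.
d³ = 16×2.649×10^6/(π×258.2) = 52250 mm³.
d = 37.39 mm.

d = 37.4 mm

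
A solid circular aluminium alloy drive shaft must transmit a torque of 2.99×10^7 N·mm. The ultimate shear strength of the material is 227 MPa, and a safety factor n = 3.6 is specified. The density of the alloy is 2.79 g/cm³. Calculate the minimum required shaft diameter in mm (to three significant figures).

Allowable shear stress τ_allow = 227/3.6 = 63.06 MPa.
For a solid shaft τ = 16T/(πd³), so d³ = 16T/(π τ_allow) = 16×2.9900×10^7/(π×63.06) = 2.415×10^6 mm³.
d = (2.415×10^6)^(1/3) = 134.2 mm.

d = 134 mm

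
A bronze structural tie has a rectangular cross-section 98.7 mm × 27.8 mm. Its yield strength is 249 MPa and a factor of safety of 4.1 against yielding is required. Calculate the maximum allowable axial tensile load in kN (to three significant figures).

F_allow = 167 kN

σ_allow = 249/4.1 = 60.73 MPa.
A = 98.7×27.8 = 2744 mm².
F_allow = σ_allow × A = 60.73×2744 = 166600 N.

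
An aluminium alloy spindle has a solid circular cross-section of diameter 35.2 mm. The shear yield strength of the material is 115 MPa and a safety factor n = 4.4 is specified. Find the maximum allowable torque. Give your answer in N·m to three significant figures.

T_allow = 224 N·m

τ_allow = 115/4.4 = 26.14 MPa.
For a solid shaft T_allow = τ_allow·πd³/16; πd³/16 = π×35.2³/16 = 8564 mm³.
T_allow = 26.14×8564 = 223800 N·mm = 223.8 N·m.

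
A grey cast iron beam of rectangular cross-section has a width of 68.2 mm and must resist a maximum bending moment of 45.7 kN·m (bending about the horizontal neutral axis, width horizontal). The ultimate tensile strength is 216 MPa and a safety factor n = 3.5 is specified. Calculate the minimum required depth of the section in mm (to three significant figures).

h = 255 mm

σ_allow = 216/3.5 = 61.71 MPa.
For a rectangular section σ = 6M/(bh²), so h² = 6M/(b σ_allow) = 6×4.5700×10^7/(68.2×61.71) = 65150 mm².
h = 255.2 mm.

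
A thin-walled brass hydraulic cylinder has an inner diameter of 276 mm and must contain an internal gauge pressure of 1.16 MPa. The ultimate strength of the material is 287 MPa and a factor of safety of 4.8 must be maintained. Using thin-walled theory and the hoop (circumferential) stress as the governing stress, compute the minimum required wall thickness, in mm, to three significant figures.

t = 2.68 mm

σ_allow = 287/4.8 = 59.79 MPa.
Hoop stress σ_h = pD/(2t), so t = pD/(2σ_allow) = 1.16×276/(2×59.79) = 2.677 mm.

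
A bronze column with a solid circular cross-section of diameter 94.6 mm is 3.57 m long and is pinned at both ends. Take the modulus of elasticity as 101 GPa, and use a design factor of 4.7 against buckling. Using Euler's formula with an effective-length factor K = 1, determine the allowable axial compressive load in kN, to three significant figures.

P_allow = 65.4 kN

I = πd⁴/64 = π×94.6⁴/64 = 3.931×10^6 mm⁴.
Effective length L_e = KL = 1×3.57 m = 3570 mm.
Euler critical load P_cr = π²EI/L_e² = π²×101000×3.931×10^6/3570² = 307500 N.
P_allow = P_cr/n = 307500/4.7 = 65420 N.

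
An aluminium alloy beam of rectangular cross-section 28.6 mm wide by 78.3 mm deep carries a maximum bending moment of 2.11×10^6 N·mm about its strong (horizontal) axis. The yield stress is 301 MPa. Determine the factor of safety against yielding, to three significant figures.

n = 4.17

Section modulus S = bh²/6 = 28.6×78.3²/6 = 29220 mm³.
σ = M/S = 2110000/29220 = 72.20 MPa.
n = 301/72.20 = 4.169.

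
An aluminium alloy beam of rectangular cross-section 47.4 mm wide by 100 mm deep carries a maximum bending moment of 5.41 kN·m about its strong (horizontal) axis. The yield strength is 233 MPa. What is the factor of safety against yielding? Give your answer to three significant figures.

n = 3.40

Section modulus S = bh²/6 = 47.4×100²/6 = 79000 mm³.
σ = M/S = 5410000/79000 = 68.48 MPa.
n = 233/68.48 = 3.402.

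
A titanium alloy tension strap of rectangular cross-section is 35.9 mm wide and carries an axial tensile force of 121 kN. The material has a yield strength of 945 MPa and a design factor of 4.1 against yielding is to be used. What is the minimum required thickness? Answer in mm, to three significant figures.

t = 14.6 mm

σ_allow = 945/4.1 = 230.5 MPa.
Required area A = F/σ_allow = 121000/230.5 = 525.0 mm².
t = A/w = 525.0/35.9 = 14.62 mm.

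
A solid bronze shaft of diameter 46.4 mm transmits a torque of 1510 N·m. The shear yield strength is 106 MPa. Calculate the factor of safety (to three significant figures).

n = 1.38

τ = 16T/(πd³) = 16×1510000/(π×46.4³) = 76.98 MPa.
n = τ_limit/τ = 106/76.98 = 1.377.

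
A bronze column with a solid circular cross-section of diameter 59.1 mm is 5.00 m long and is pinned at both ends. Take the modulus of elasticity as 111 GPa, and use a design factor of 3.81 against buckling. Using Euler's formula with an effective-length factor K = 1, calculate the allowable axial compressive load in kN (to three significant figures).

I = πd⁴/64 = π×59.1⁴/64 = 598900 mm⁴.
Effective length L_e = KL = 1×5.00 m = 5000 mm.
Euler critical load P_cr = π²EI/L_e² = π²×111000×598900/5000² = 26240 N.
P_allow = P_cr/n = 26240/3.81 = 6888 N.

P_allow = 6.89 kN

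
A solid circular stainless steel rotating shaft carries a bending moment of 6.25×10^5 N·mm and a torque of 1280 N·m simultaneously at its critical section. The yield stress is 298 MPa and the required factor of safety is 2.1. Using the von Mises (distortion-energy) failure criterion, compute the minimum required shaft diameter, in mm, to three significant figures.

σ_allow = σ_y/n = 298/2.1 = 141.9 MPa.
For a solid shaft σ_b = 32M/(πd³) and τ = 16T/(πd³), so the von Mises stress is σ' = (16/πd³)·√(4M²+3T²).
√(4M²+3T²) = √(4×(625000)² + 3×(1.280×10^6)²) = 2.545×10^6 N·mm.
d³ = 16×2.545×10^6/(π×141.9) = 91340 mm³.
d = 45.04 mm.

d = 45.0 mm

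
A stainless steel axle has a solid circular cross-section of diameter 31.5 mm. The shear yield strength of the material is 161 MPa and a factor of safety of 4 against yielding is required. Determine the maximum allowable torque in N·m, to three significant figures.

τ_allow = 161/4 = 40.25 MPa.
For a solid shaft T_allow = τ_allow·πd³/16; πd³/16 = π×31.5³/16 = 6137 mm³.
T_allow = 40.25×6137 = 247000 N·mm = 247.0 N·m.

T_allow = 247 N·m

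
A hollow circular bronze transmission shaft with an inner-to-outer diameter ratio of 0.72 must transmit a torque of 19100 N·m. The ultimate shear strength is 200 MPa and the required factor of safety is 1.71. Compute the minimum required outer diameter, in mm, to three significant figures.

τ_allow = 200/1.71 = 117.0 MPa.
For a hollow shaft τ = 16T/[πd_o³(1−k⁴)] with k = 0.72, so 1−k⁴ = 0.7313.
d_o³ = 16T/[π τ_allow (1−k⁴)] = 16×1.9100×10^7/(π×117.0×0.7313) = 1.137×10^6 mm³.
d_o = 104.4 mm.

d_o = 104 mm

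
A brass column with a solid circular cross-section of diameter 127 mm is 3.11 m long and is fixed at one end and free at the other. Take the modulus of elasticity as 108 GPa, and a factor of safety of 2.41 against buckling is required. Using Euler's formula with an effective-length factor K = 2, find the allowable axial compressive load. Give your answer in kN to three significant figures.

I = πd⁴/64 = π×127⁴/64 = 1.277×10^7 mm⁴.
Effective length L_e = KL = 2×3.11 m = 6220 mm.
Euler critical load P_cr = π²EI/L_e² = π²×108000×1.277×10^7/6220² = 351800 N.
P_allow = P_cr/n = 351800/2.41 = 146000 N.

P_allow = 146 kN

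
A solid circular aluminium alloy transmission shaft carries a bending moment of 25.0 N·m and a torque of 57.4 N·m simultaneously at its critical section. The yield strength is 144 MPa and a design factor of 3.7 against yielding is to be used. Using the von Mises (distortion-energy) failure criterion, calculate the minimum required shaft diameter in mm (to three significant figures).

σ_allow = σ_y/n = 144/3.7 = 38.92 MPa.
For a solid shaft σ_b = 32M/(πd³) and τ = 16T/(πd³), so the von Mises stress is σ' = (16/πd³)·√(4M²+3T²).
√(4M²+3T²) = √(4×(25000)² + 3×(57400)²) = 111300 N·mm.
d³ = 16×111300/(π×38.92) = 14560 mm³.
d = 24.42 mm.

d = 24.4 mm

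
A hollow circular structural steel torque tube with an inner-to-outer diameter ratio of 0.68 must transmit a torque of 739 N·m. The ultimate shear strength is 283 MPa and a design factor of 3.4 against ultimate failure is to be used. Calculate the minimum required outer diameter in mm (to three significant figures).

d_o = 38.6 mm

τ_allow = 283/3.4 = 83.24 MPa.
For a hollow shaft τ = 16T/[πd_o³(1−k⁴)] with k = 0.68, so 1−k⁴ = 0.7862.
d_o³ = 16T/[π τ_allow (1−k⁴)] = 16×739000/(π×83.24×0.7862) = 57520 mm³.
d_o = 38.60 mm.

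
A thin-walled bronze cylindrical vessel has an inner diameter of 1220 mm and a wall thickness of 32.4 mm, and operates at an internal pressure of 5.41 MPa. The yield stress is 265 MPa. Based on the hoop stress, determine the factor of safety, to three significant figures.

n = 2.60

σ_h = pD/(2t) = 5.41×1220/(2×32.4) = 101.9 MPa.
n = 265/101.9 = 2.602.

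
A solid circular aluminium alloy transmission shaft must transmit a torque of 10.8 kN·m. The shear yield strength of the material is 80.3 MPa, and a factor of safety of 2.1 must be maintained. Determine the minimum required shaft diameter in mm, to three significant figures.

Allowable shear stress τ_allow = 80.3/2.1 = 38.24 MPa.
For a solid shaft τ = 16T/(πd³), so d³ = 16T/(π τ_allow) = 16×1.0800×10^7/(π×38.24) = 1.438×10^6 mm³.
d = (1.438×10^6)^(1/3) = 112.9 mm.

d = 113 mm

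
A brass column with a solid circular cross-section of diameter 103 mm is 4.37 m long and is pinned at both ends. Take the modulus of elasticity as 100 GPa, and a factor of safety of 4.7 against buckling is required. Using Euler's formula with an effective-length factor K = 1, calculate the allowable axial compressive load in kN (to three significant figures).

P_allow = 60.8 kN

I = πd⁴/64 = π×103⁴/64 = 5.525×10^6 mm⁴.
Effective length L_e = KL = 1×4.37 m = 4370 mm.
Euler critical load P_cr = π²EI/L_e² = π²×100000×5.525×10^6/4370² = 285500 N.
P_allow = P_cr/n = 285500/4.7 = 60750 N.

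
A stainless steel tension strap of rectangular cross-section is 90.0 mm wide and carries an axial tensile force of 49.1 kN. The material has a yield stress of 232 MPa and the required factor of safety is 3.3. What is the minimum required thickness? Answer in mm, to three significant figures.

t = 7.76 mm

σ_allow = 232/3.3 = 70.30 MPa.
Required area A = F/σ_allow = 49100/70.30 = 698.4 mm².
t = A/w = 698.4/90.0 = 7.760 mm.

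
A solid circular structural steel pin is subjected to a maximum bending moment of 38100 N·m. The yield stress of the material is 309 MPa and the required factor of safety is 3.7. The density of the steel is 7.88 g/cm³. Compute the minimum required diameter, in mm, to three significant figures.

σ_allow = 309/3.7 = 83.51 MPa.
For a solid circular section σ = 32M/(πd³), so d³ = 32M/(π σ_allow) = 32×3.8100×10^7/(π×83.51) = 4.647×10^6 mm³.
d = 166.9 mm.

d = 167 mm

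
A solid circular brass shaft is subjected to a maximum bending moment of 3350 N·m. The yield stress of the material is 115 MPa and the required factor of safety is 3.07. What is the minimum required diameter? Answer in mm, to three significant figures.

σ_allow = 115/3.07 = 37.46 MPa.
For a solid circular section σ = 32M/(πd³), so d³ = 32M/(π σ_allow) = 32×3350000/(π×37.46) = 910900 mm³.
d = 96.94 mm.

d = 96.9 mm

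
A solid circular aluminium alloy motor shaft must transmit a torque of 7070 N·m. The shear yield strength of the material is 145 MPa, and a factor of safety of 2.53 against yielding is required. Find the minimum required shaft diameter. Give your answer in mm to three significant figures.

d = 85.6 mm

Allowable shear stress τ_allow = 145/2.53 = 57.31 MPa.
For a solid shaft τ = 16T/(πd³), so d³ = 16T/(π τ_allow) = 16×7070000/(π×57.31) = 628300 mm³.
d = (628300)^(1/3) = 85.65 mm.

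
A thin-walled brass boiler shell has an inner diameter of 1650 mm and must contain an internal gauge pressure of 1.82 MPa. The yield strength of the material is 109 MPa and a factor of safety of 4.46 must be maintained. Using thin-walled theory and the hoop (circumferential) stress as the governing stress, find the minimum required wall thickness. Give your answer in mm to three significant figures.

t = 61.4 mm

σ_allow = 109/4.46 = 24.44 MPa.
Hoop stress σ_h = pD/(2t), so t = pD/(2σ_allow) = 1.82×1650/(2×24.44) = 61.44 mm.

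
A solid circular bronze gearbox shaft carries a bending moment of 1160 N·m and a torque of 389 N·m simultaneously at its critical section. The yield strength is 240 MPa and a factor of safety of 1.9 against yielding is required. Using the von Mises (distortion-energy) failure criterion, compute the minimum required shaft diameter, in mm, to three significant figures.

σ_allow = σ_y/n = 240/1.9 = 126.3 MPa.
For a solid shaft σ_b = 32M/(πd³) and τ = 16T/(πd³), so the von Mises stress is σ' = (16/πd³)·√(4M²+3T²).
√(4M²+3T²) = √(4×(1.160×10^6)² + 3×(389000)²) = 2.416×10^6 N·mm.
d³ = 16×2.416×10^6/(π×126.3) = 97410 mm³.
d = 46.01 mm.

d = 46.0 mm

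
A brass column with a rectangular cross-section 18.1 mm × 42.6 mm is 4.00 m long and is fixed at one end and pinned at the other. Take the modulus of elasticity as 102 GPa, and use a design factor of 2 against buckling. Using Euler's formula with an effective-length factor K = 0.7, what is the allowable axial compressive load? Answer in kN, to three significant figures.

Buckling occurs about the weak axis: I_min = h·b³/12 = 42.6×18.1³/12 = 21050 mm⁴ (b = 18.1 mm is the smaller dimension).
Effective length L_e = KL = 0.7×4.00 m = 2800 mm.
Euler critical load P_cr = π²EI/L_e² = π²×102000×21050/2800² = 2703 N.
P_allow = P_cr/n = 2703/2 = 1352 N.

P_allow = 1.35 kN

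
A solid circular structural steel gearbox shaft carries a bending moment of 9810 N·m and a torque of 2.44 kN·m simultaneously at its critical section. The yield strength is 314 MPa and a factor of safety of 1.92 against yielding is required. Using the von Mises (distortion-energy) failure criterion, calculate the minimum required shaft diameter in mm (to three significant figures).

σ_allow = σ_y/n = 314/1.92 = 163.5 MPa.
For a solid shaft σ_b = 32M/(πd³) and τ = 16T/(πd³), so the von Mises stress is σ' = (16/πd³)·√(4M²+3T²).
√(4M²+3T²) = √(4×(9.810×10^6)² + 3×(2.440×10^6)²) = 2.007×10^7 N·mm.
d³ = 16×2.007×10^7/(π×163.5) = 625000 mm³.
d = 85.50 mm.

d = 85.5 mm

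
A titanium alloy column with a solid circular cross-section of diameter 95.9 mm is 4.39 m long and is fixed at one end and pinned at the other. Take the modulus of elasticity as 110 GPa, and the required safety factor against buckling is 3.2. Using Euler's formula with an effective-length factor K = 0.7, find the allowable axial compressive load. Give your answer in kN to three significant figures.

I = πd⁴/64 = π×95.9⁴/64 = 4.152×10^6 mm⁴.
Effective length L_e = KL = 0.7×4.39 m = 3073 mm.
Euler critical load P_cr = π²EI/L_e² = π²×110000×4.152×10^6/3073² = 477300 N.
P_allow = P_cr/n = 477300/3.2 = 149200 N.

P_allow = 149 kN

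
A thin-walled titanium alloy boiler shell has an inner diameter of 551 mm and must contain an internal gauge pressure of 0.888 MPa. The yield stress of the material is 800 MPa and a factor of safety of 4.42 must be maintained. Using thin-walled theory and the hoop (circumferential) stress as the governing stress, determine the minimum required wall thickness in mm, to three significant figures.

t = 1.35 mm

σ_allow = 800/4.42 = 181.0 MPa.
Hoop stress σ_h = pD/(2t), so t = pD/(2σ_allow) = 0.888×551/(2×181.0) = 1.352 mm.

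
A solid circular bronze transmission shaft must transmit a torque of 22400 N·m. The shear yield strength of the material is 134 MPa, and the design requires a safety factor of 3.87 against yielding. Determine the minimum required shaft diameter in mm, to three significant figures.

Allowable shear stress τ_allow = 134/3.87 = 34.63 MPa.
For a solid shaft τ = 16T/(πd³), so d³ = 16T/(π τ_allow) = 16×2.2400×10^7/(π×34.63) = 3.295×10^6 mm³.
d = (3.295×10^6)^(1/3) = 148.8 mm.

d = 149 mm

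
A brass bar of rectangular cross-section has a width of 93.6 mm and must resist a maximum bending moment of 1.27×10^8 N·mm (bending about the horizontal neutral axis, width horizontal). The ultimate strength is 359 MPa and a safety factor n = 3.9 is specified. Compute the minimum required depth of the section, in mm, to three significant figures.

h = 297 mm

σ_allow = 359/3.9 = 92.05 MPa.
For a rectangular section σ = 6M/(bh²), so h² = 6M/(b σ_allow) = 6×1.2700×10^8/(93.6×92.05) = 88440 mm².
h = 297.4 mm.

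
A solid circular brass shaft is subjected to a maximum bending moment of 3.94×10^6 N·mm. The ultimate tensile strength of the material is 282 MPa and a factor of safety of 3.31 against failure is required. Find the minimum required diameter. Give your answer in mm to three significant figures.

σ_allow = 282/3.31 = 85.20 MPa.
For a solid circular section σ = 32M/(πd³), so d³ = 32M/(π σ_allow) = 32×3940000/(π×85.20) = 471100 mm³.
d = 77.81 mm.

d = 77.8 mm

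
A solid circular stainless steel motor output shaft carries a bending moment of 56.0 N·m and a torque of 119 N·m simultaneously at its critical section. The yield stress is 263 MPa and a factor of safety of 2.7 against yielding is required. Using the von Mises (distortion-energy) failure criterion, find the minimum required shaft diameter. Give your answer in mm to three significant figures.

σ_allow = σ_y/n = 263/2.7 = 97.41 MPa.
For a solid shaft σ_b = 32M/(πd³) and τ = 16T/(πd³), so the von Mises stress is σ' = (16/πd³)·√(4M²+3T²).
√(4M²+3T²) = √(4×(56000)² + 3×(119000)²) = 234600 N·mm.
d³ = 16×234600/(π×97.41) = 12260 mm³.
d = 23.06 mm.

d = 23.1 mm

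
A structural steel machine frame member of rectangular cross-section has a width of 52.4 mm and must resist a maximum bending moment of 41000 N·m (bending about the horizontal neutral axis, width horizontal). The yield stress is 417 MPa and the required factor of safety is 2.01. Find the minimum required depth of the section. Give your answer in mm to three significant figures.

σ_allow = 417/2.01 = 207.5 MPa.
For a rectangular section σ = 6M/(bh²), so h² = 6M/(b σ_allow) = 6×4.1000×10^7/(52.4×207.5) = 22630 mm².
h = 150.4 mm.

h = 150 mm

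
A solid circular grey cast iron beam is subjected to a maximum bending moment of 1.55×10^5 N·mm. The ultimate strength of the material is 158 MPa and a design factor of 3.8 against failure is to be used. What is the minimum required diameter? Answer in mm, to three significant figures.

σ_allow = 158/3.8 = 41.58 MPa.
For a solid circular section σ = 32M/(πd³), so d³ = 32M/(π σ_allow) = 32×155000/(π×41.58) = 37970 mm³.
d = 33.61 mm.

d = 33.6 mm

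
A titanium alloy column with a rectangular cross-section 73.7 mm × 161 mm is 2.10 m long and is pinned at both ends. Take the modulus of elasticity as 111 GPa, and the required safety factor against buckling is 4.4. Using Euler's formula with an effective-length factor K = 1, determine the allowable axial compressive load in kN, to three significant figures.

Buckling occurs about the weak axis: I_min = h·b³/12 = 161×73.7³/12 = 5.371×10^6 mm⁴ (b = 73.7 mm is the smaller dimension).
Effective length L_e = KL = 1×2.10 m = 2100 mm.
Euler critical load P_cr = π²EI/L_e² = π²×111000×5.371×10^6/2100² = 1.334×10^6 N.
P_allow = P_cr/n = 1.334×10^6/4.4 = 303200 N.

P_allow = 303 kN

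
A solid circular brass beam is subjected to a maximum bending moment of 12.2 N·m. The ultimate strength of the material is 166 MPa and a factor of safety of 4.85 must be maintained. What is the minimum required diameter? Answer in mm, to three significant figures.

σ_allow = 166/4.85 = 34.23 MPa.
For a solid circular section σ = 32M/(πd³), so d³ = 32M/(π σ_allow) = 32×12200/(π×34.23) = 3631 mm³.
d = 15.37 mm.

d = 15.4 mm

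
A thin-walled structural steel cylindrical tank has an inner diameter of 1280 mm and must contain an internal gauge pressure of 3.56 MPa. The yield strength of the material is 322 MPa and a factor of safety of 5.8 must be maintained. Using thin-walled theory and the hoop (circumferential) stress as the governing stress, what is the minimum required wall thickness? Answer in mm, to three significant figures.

σ_allow = 322/5.8 = 55.52 MPa.
Hoop stress σ_h = pD/(2t), so t = pD/(2σ_allow) = 3.56×1280/(2×55.52) = 41.04 mm.

t = 41.0 mm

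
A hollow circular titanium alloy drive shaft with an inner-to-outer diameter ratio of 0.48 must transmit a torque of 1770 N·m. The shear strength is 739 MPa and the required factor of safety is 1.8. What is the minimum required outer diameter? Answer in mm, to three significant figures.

d_o = 28.5 mm

τ_allow = 739/1.8 = 410.6 MPa.
For a hollow shaft τ = 16T/[πd_o³(1−k⁴)] with k = 0.48, so 1−k⁴ = 0.9469.
d_o³ = 16T/[π τ_allow (1−k⁴)] = 16×1770000/(π×410.6×0.9469) = 23190 mm³.
d_o = 28.52 mm.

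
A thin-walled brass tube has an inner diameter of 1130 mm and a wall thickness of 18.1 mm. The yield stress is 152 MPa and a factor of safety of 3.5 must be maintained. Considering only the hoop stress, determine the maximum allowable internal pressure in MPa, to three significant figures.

p_allow = 1.39 MPa

σ_allow = 152/3.5 = 43.43 MPa.
σ_h = pD/(2t) → p_allow = 2σ_allow t/D = 2×43.43×18.1/1130 = 1.391 MPa.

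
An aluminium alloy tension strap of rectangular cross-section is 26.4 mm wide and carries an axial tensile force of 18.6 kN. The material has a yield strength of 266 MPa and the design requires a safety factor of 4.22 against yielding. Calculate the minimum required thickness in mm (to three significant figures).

σ_allow = 266/4.22 = 63.03 MPa.
Required area A = F/σ_allow = 18600/63.03 = 295.1 mm².
t = A/w = 295.1/26.4 = 11.18 mm.

t = 11.2 mm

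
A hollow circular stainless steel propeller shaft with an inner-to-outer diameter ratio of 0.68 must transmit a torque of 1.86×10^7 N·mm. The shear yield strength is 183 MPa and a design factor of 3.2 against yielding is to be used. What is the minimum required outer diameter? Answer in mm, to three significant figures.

τ_allow = 183/3.2 = 57.19 MPa.
For a hollow shaft τ = 16T/[πd_o³(1−k⁴)] with k = 0.68, so 1−k⁴ = 0.7862.
d_o³ = 16T/[π τ_allow (1−k⁴)] = 16×1.8600×10^7/(π×57.19×0.7862) = 2.107×10^6 mm³.
d_o = 128.2 mm.

d_o = 128 mm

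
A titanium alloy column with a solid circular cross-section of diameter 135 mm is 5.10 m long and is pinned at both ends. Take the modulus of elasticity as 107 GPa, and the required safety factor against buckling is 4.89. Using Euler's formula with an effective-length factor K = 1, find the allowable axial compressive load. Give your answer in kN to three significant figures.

I = πd⁴/64 = π×135⁴/64 = 1.630×10^7 mm⁴.
Effective length L_e = KL = 1×5.10 m = 5100 mm.
Euler critical load P_cr = π²EI/L_e² = π²×107000×1.630×10^7/5100² = 662000 N.
P_allow = P_cr/n = 662000/4.89 = 135400 N.

P_allow = 135 kN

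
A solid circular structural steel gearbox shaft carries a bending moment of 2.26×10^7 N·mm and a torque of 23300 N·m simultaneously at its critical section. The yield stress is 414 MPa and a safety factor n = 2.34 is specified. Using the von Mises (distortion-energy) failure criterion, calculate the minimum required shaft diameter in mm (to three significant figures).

σ_allow = σ_y/n = 414/2.34 = 176.9 MPa.
For a solid shaft σ_b = 32M/(πd³) and τ = 16T/(πd³), so the von Mises stress is σ' = (16/πd³)·√(4M²+3T²).
√(4M²+3T²) = √(4×(2.260×10^7)² + 3×(2.330×10^7)²) = 6.059×10^7 N·mm.
d³ = 16×6.059×10^7/(π×176.9) = 1.744×10^6 mm³.
d = 120.4 mm.

d = 120 mm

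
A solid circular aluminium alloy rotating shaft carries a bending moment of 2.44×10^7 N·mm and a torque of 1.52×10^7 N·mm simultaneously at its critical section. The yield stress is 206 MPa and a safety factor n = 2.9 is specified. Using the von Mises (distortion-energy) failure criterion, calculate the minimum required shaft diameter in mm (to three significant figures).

d = 158 mm

σ_allow = σ_y/n = 206/2.9 = 71.03 MPa.
For a solid shaft σ_b = 32M/(πd³) and τ = 16T/(πd³), so the von Mises stress is σ' = (16/πd³)·√(4M²+3T²).
√(4M²+3T²) = √(4×(2.440×10^7)² + 3×(1.520×10^7)²) = 5.545×10^7 N·mm.
d³ = 16×5.545×10^7/(π×71.03) = 3.976×10^6 mm³.
d = 158.4 mm.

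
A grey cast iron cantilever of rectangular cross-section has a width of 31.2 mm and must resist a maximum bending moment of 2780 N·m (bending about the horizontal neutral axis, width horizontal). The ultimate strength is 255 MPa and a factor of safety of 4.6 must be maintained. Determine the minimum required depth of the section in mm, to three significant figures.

h = 98.2 mm

σ_allow = 255/4.6 = 55.43 MPa.
For a rectangular section σ = 6M/(bh²), so h² = 6M/(b σ_allow) = 6×2780000/(31.2×55.43) = 9644 mm².
h = 98.20 mm.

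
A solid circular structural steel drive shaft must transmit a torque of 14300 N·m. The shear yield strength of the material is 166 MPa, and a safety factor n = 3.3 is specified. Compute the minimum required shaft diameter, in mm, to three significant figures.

Allowable shear stress τ_allow = 166/3.3 = 50.30 MPa.
For a solid shaft τ = 16T/(πd³), so d³ = 16T/(π τ_allow) = 16×1.4300×10^7/(π×50.30) = 1.448×10^6 mm³.
d = (1.448×10^6)^(1/3) = 113.1 mm.

d = 113 mm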